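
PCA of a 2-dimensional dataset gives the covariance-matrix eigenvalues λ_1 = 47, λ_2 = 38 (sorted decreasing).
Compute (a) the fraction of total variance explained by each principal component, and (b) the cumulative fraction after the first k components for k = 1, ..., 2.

Step 1 — total variance = trace(Sigma) = Σ λ_i = 47 + 38 = 85.

Step 2 — fraction explained by component i = λ_i / Σ λ:
  PC1: 47/85 = 0.5529
  PC2: 38/85 = 0.4471

Step 3 — cumulative fraction after k components = (λ_1 + ... + λ_k) / Σ λ:
  k = 1: 47/85 = 0.5529
  k = 2: (47 + 38)/85 = 85/85 = 1

Summary (fraction, with percent):

explained: PC1 0.5529 (55.29%), PC2 0.4471 (44.71%);  cumulative: 0.5529, 1


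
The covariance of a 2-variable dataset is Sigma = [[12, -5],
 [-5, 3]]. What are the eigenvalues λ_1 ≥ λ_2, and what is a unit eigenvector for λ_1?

Step 1 — characteristic polynomial of 2×2 Sigma:
  det(Sigma - λI) = λ² - trace · λ + det = 0.
  trace = 12 + 3 = 15, det = 12·3 - (-5)² = 11.
Step 2 — discriminant:
  Δ = trace² - 4·det = 225 - 44 = 181.
Step 3 — eigenvalues:
  λ = (trace ± √Δ)/2 = (15 ± 13.4536)/2,
  λ_1 = 14.2268,  λ_2 = 0.7732.

Step 4 — unit eigenvector for λ_1: solve (Sigma - λ_1 I)v = 0. First row:
  (12 - 14.2268)·v_x + (-5)·v_y = 0, i.e. (-2.2268)·v_x + (-5)·v_y = 0,
  so v ∝ (b, λ_1 - a) = (-5, 2.2268); multiply by -1 so the first entry is positive: u = (5, -2.2268).
  ||u|| = √((5)² + (-2.2268)²) = √(29.9587) ≈ 5.4735,
  v_1 = u/||u|| ≈ (0.9135, -0.4068) (||v_1|| = 1).

λ_1 = 14.2268,  λ_2 = 0.7732;  v_1 ≈ (0.9135, -0.4068)


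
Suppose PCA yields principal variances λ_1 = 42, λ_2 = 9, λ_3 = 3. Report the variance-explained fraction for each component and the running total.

Step 1 — total variance = trace(Sigma) = Σ λ_i = 42 + 9 + 3 = 54.

Step 2 — fraction explained by component i = λ_i / Σ λ:
  PC1: 42/54 = 0.7778
  PC2: 9/54 = 0.1667
  PC3: 3/54 = 0.0556

Step 3 — cumulative fraction after k components = (λ_1 + ... + λ_k) / Σ λ:
  k = 1: 42/54 = 0.7778
  k = 2: (42 + 9)/54 = 51/54 = 0.9444
  k = 3: (42 + 9 + 3)/54 = 54/54 = 1

Summary (fraction, with percent):

explained: PC1 0.7778 (77.78%), PC2 0.1667 (16.67%), PC3 0.0556 (5.56%);  cumulative: 0.7778, 0.9444, 1


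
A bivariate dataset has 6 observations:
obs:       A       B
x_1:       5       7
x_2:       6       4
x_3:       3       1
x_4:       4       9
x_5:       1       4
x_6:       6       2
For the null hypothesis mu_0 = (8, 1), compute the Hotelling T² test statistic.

Step 1 — sample mean vector:
  mean(A) = (5 + 6 + 3 + 4 + 1 + 6) / 6 = 25/6 = 4.1667
  mean(B) = (7 + 4 + 1 + 9 + 4 + 2) / 6 = 27/6 = 4.5
  x̄ = (4.1667, 4.5),  deviation x̄ - mu_0 = (4.1667, 4.5) - (8, 1) = (-3.8333, 3.5).

Step 2 — sample covariance matrix, S[i,j] = (1/(n-1)) · Σ_k (x_{k,i} - mean_i) · (x_{k,j} - mean_j), divisor n-1 = 5:
  S[A,A] = ((0.8333)·(0.8333) + (1.8333)·(1.8333) + (-1.1667)·(-1.1667) + (-0.1667)·(-0.1667) + (-3.1667)·(-3.1667) + (1.8333)·(1.8333)) / 5 = 18.8333/5 = 3.7667
  S[A,B] = ((0.8333)·(2.5) + (1.8333)·(-0.5) + (-1.1667)·(-3.5) + (-0.1667)·(4.5) + (-3.1667)·(-0.5) + (1.8333)·(-2.5)) / 5 = 1.5/5 = 0.3
  S[B,B] = ((2.5)·(2.5) + (-0.5)·(-0.5) + (-3.5)·(-3.5) + (4.5)·(4.5) + (-0.5)·(-0.5) + (-2.5)·(-2.5)) / 5 = 45.5/5 = 9.1
  S = [[3.7667, 0.3],
 [0.3, 9.1]].

Step 3 — invert S. det(S) = 3.7667·9.1 - (0.3)² = 34.1867.
  S^{-1} = (1/det) · [[d, -b], [-b, a]] = [[0.2662, -0.0088],
 [-0.0088, 0.1102]].

Step 4 — quadratic form (x̄ - mu_0)^T · S^{-1} · (x̄ - mu_0):
  S^{-1} · (x̄ - mu_0) = (-1.0511, 0.4193),
  (x̄ - mu_0)^T · [...] = (-3.8333)·(-1.0511) + (3.5)·(0.4193) = 5.4966.

Step 5 — scale by n: T² = 6 · 5.4966 = 32.9797.

T² ≈ 32.9797


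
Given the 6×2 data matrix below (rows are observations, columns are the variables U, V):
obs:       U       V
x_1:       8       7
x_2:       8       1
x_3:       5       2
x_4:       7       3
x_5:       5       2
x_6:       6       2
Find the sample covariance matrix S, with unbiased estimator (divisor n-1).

Step 1 — column means:
  mean(U) = (8 + 8 + 5 + 7 + 5 + 6) / 6 = 39/6 = 6.5
  mean(V) = (7 + 1 + 2 + 3 + 2 + 2) / 6 = 17/6 = 2.8333

Step 2 — sample covariance S[i,j] = (1/(n-1)) · Σ_k (x_{k,i} - mean_i) · (x_{k,j} - mean_j), with n-1 = 5.
  S[U,U] = ((1.5)·(1.5) + (1.5)·(1.5) + (-1.5)·(-1.5) + (0.5)·(0.5) + (-1.5)·(-1.5) + (-0.5)·(-0.5)) / 5 = 9.5/5 = 1.9
  S[U,V] = ((1.5)·(4.1667) + (1.5)·(-1.8333) + (-1.5)·(-0.8333) + (0.5)·(0.1667) + (-1.5)·(-0.8333) + (-0.5)·(-0.8333)) / 5 = 6.5/5 = 1.3
  S[V,V] = ((4.1667)·(4.1667) + (-1.8333)·(-1.8333) + (-0.8333)·(-0.8333) + (0.1667)·(0.1667) + (-0.8333)·(-0.8333) + (-0.8333)·(-0.8333)) / 5 = 22.8333/5 = 4.5667

S is symmetric (S[j,i] = S[i,j]). Assembling:

S = [[1.9, 1.3],
 [1.3, 4.5667]]


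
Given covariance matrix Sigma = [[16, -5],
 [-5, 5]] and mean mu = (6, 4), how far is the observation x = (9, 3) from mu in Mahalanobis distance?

Step 1 — centre the observation: (x - mu) = (3, -1).

Step 2 — invert Sigma. det(Sigma) = 16·5 - (-5)² = 55.
  Sigma^{-1} = (1/det) · [[d, -b], [-b, a]] = [[0.0909, 0.0909],
 [0.0909, 0.2909]].

Step 3 — form the quadratic (x - mu)^T · Sigma^{-1} · (x - mu):
  Sigma^{-1} · (x - mu) = (0.1818, -0.0182).
  (x - mu)^T · [Sigma^{-1} · (x - mu)] = (3)·(0.1818) + (-1)·(-0.0182) = 0.5636.

Step 4 — take square root: d = √(0.5636) ≈ 0.7508.

d(x, mu) = √(0.5636) ≈ 0.7508


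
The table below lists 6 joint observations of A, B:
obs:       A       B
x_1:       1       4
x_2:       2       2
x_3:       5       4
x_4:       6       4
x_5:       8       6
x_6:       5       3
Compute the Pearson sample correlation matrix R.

Step 1 — column means:
  mean(A) = (1 + 2 + 5 + 6 + 8 + 5) / 6 = 27/6 = 4.5
  mean(B) = (4 + 2 + 4 + 4 + 6 + 3) / 6 = 23/6 = 3.8333

Step 2 — sample variances and covariances s[i,j] = (1/(n-1)) · Σ_k (x_{k,i} - mean_i) · (x_{k,j} - mean_j), with n-1 = 5:
  s[A,A] = ((-3.5)·(-3.5) + (-2.5)·(-2.5) + (0.5)·(0.5) + (1.5)·(1.5) + (3.5)·(3.5) + (0.5)·(0.5)) / 5 = 33.5/5 = 6.7
  s[A,B] = ((-3.5)·(0.1667) + (-2.5)·(-1.8333) + (0.5)·(0.1667) + (1.5)·(0.1667) + (3.5)·(2.1667) + (0.5)·(-0.8333)) / 5 = 11.5/5 = 2.3
  s[B,B] = ((0.1667)·(0.1667) + (-1.8333)·(-1.8333) + (0.1667)·(0.1667) + (0.1667)·(0.1667) + (2.1667)·(2.1667) + (-0.8333)·(-0.8333)) / 5 = 8.8333/5 = 1.7667
  Sample standard deviations s_i = √(s[i,i]):
  s(A) = √(6.7) = 2.5884
  s(B) = √(1.7667) = 1.3292

Step 3 — r_{ij} = s_{ij} / (s_i · s_j):
  r[A,A] = 1 (diagonal).
  r[A,B] = 2.3 / (2.5884 · 1.3292) = 2.3 / 3.4404 = 0.6685
  r[B,B] = 1 (diagonal).

R is symmetric with unit diagonal. Assembling:

R = [[1, 0.6685],
 [0.6685, 1]]


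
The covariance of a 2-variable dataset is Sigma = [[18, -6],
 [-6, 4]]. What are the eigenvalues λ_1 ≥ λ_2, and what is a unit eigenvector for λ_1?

Step 1 — characteristic polynomial of 2×2 Sigma:
  det(Sigma - λI) = λ² - trace · λ + det = 0.
  trace = 18 + 4 = 22, det = 18·4 - (-6)² = 36.
Step 2 — discriminant:
  Δ = trace² - 4·det = 484 - 144 = 340.
Step 3 — eigenvalues:
  λ = (trace ± √Δ)/2 = (22 ± 18.4391)/2,
  λ_1 = 20.2195,  λ_2 = 1.7805.

Step 4 — unit eigenvector for λ_1: solve (Sigma - λ_1 I)v = 0. First row:
  (18 - 20.2195)·v_x + (-6)·v_y = 0, i.e. (-2.2195)·v_x + (-6)·v_y = 0,
  so v ∝ (b, λ_1 - a) = (-6, 2.2195); multiply by -1 so the first entry is positive: u = (6, -2.2195).
  ||u|| = √((6)² + (-2.2195)²) = √(40.9264) ≈ 6.3974,
  v_1 = u/||u|| ≈ (0.9379, -0.3469) (||v_1|| = 1).

λ_1 = 20.2195,  λ_2 = 1.7805;  v_1 ≈ (0.9379, -0.3469)


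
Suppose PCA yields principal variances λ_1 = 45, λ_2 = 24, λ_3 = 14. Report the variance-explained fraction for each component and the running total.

Step 1 — total variance = trace(Sigma) = Σ λ_i = 45 + 24 + 14 = 83.

Step 2 — fraction explained by component i = λ_i / Σ λ:
  PC1: 45/83 = 0.5422
  PC2: 24/83 = 0.2892
  PC3: 14/83 = 0.1687

Step 3 — cumulative fraction after k components = (λ_1 + ... + λ_k) / Σ λ:
  k = 1: 45/83 = 0.5422
  k = 2: (45 + 24)/83 = 69/83 = 0.8313
  k = 3: (45 + 24 + 14)/83 = 83/83 = 1

Summary (fraction, with percent):

explained: PC1 0.5422 (54.22%), PC2 0.2892 (28.92%), PC3 0.1687 (16.87%);  cumulative: 0.5422, 0.8313, 1


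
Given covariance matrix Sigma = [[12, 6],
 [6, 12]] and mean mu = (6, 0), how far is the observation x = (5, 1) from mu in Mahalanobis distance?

Step 1 — centre the observation: (x - mu) = (-1, 1).

Step 2 — invert Sigma. det(Sigma) = 12·12 - (6)² = 108.
  Sigma^{-1} = (1/det) · [[d, -b], [-b, a]] = [[0.1111, -0.0556],
 [-0.0556, 0.1111]].

Step 3 — form the quadratic (x - mu)^T · Sigma^{-1} · (x - mu):
  Sigma^{-1} · (x - mu) = (-0.1667, 0.1667).
  (x - mu)^T · [Sigma^{-1} · (x - mu)] = (-1)·(-0.1667) + (1)·(0.1667) = 0.3333.

Step 4 — take square root: d = √(0.3333) ≈ 0.5774.

d(x, mu) = √(0.3333) ≈ 0.5774


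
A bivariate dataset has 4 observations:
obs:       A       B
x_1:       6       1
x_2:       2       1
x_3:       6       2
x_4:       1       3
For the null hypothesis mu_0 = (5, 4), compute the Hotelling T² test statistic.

Step 1 — sample mean vector:
  mean(A) = (6 + 2 + 6 + 1) / 4 = 15/4 = 3.75
  mean(B) = (1 + 1 + 2 + 3) / 4 = 7/4 = 1.75
  x̄ = (3.75, 1.75),  deviation x̄ - mu_0 = (3.75, 1.75) - (5, 4) = (-1.25, -2.25).

Step 2 — sample covariance matrix, S[i,j] = (1/(n-1)) · Σ_k (x_{k,i} - mean_i) · (x_{k,j} - mean_j), divisor n-1 = 3:
  S[A,A] = ((2.25)·(2.25) + (-1.75)·(-1.75) + (2.25)·(2.25) + (-2.75)·(-2.75)) / 3 = 20.75/3 = 6.9167
  S[A,B] = ((2.25)·(-0.75) + (-1.75)·(-0.75) + (2.25)·(0.25) + (-2.75)·(1.25)) / 3 = -3.25/3 = -1.0833
  S[B,B] = ((-0.75)·(-0.75) + (-0.75)·(-0.75) + (0.25)·(0.25) + (1.25)·(1.25)) / 3 = 2.75/3 = 0.9167
  S = [[6.9167, -1.0833],
 [-1.0833, 0.9167]].

Step 3 — invert S. det(S) = 6.9167·0.9167 - (-1.0833)² = 5.1667.
  S^{-1} = (1/det) · [[d, -b], [-b, a]] = [[0.1774, 0.2097],
 [0.2097, 1.3387]].

Step 4 — quadratic form (x̄ - mu_0)^T · S^{-1} · (x̄ - mu_0):
  S^{-1} · (x̄ - mu_0) = (-0.6935, -3.2742),
  (x̄ - mu_0)^T · [...] = (-1.25)·(-0.6935) + (-2.25)·(-3.2742) = 8.2339.

Step 5 — scale by n: T² = 4 · 8.2339 = 32.9355.

T² ≈ 32.9355


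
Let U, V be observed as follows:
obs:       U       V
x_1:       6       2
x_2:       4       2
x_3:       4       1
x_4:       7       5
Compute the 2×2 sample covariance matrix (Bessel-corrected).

Step 1 — column means:
  mean(U) = (6 + 4 + 4 + 7) / 4 = 21/4 = 5.25
  mean(V) = (2 + 2 + 1 + 5) / 4 = 10/4 = 2.5

Step 2 — sample covariance S[i,j] = (1/(n-1)) · Σ_k (x_{k,i} - mean_i) · (x_{k,j} - mean_j), with n-1 = 3.
  S[U,U] = ((0.75)·(0.75) + (-1.25)·(-1.25) + (-1.25)·(-1.25) + (1.75)·(1.75)) / 3 = 6.75/3 = 2.25
  S[U,V] = ((0.75)·(-0.5) + (-1.25)·(-0.5) + (-1.25)·(-1.5) + (1.75)·(2.5)) / 3 = 6.5/3 = 2.1667
  S[V,V] = ((-0.5)·(-0.5) + (-0.5)·(-0.5) + (-1.5)·(-1.5) + (2.5)·(2.5)) / 3 = 9/3 = 3

S is symmetric (S[j,i] = S[i,j]). Assembling:

S = [[2.25, 2.1667],
 [2.1667, 3]]


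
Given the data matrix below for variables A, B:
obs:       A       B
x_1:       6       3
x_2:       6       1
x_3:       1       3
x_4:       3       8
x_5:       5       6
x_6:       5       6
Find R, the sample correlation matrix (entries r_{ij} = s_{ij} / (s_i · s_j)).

Step 1 — column means:
  mean(A) = (6 + 6 + 1 + 3 + 5 + 5) / 6 = 26/6 = 4.3333
  mean(B) = (3 + 1 + 3 + 8 + 6 + 6) / 6 = 27/6 = 4.5

Step 2 — sample variances and covariances s[i,j] = (1/(n-1)) · Σ_k (x_{k,i} - mean_i) · (x_{k,j} - mean_j), with n-1 = 5:
  s[A,A] = ((1.6667)·(1.6667) + (1.6667)·(1.6667) + (-3.3333)·(-3.3333) + (-1.3333)·(-1.3333) + (0.6667)·(0.6667) + (0.6667)·(0.6667)) / 5 = 19.3333/5 = 3.8667
  s[A,B] = ((1.6667)·(-1.5) + (1.6667)·(-3.5) + (-3.3333)·(-1.5) + (-1.3333)·(3.5) + (0.6667)·(1.5) + (0.6667)·(1.5)) / 5 = -6/5 = -1.2
  s[B,B] = ((-1.5)·(-1.5) + (-3.5)·(-3.5) + (-1.5)·(-1.5) + (3.5)·(3.5) + (1.5)·(1.5) + (1.5)·(1.5)) / 5 = 33.5/5 = 6.7
  Sample standard deviations s_i = √(s[i,i]):
  s(A) = √(3.8667) = 1.9664
  s(B) = √(6.7) = 2.5884

Step 3 — r_{ij} = s_{ij} / (s_i · s_j):
  r[A,A] = 1 (diagonal).
  r[A,B] = -1.2 / (1.9664 · 2.5884) = -1.2 / 5.0899 = -0.2358
  r[B,B] = 1 (diagonal).

R is symmetric with unit diagonal. Assembling:

R = [[1, -0.2358],
 [-0.2358, 1]]


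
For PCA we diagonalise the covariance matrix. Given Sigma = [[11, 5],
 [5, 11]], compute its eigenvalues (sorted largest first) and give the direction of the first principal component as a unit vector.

Step 1 — characteristic polynomial of 2×2 Sigma:
  det(Sigma - λI) = λ² - trace · λ + det = 0.
  trace = 11 + 11 = 22, det = 11·11 - (5)² = 96.
Step 2 — discriminant:
  Δ = trace² - 4·det = 484 - 384 = 100.
Step 3 — eigenvalues:
  λ = (trace ± √Δ)/2 = (22 ± 10)/2,
  λ_1 = 16,  λ_2 = 6.

Step 4 — unit eigenvector for λ_1: solve (Sigma - λ_1 I)v = 0. First row:
  (11 - 16)·v_x + (5)·v_y = 0, i.e. (-5)·v_x + (5)·v_y = 0,
  so v ∝ (b, λ_1 - a) = (5, 5) = u.
  ||u|| = √((5)² + (5)²) = √(50) ≈ 7.0711,
  v_1 = u/||u|| ≈ (0.7071, 0.7071) (||v_1|| = 1).

λ_1 = 16,  λ_2 = 6;  v_1 ≈ (0.7071, 0.7071)


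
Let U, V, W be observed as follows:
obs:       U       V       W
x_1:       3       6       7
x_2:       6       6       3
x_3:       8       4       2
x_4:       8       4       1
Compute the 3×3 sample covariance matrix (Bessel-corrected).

Step 1 — column means:
  mean(U) = (3 + 6 + 8 + 8) / 4 = 25/4 = 6.25
  mean(V) = (6 + 6 + 4 + 4) / 4 = 20/4 = 5
  mean(W) = (7 + 3 + 2 + 1) / 4 = 13/4 = 3.25

Step 2 — sample covariance S[i,j] = (1/(n-1)) · Σ_k (x_{k,i} - mean_i) · (x_{k,j} - mean_j), with n-1 = 3.
  S[U,U] = ((-3.25)·(-3.25) + (-0.25)·(-0.25) + (1.75)·(1.75) + (1.75)·(1.75)) / 3 = 16.75/3 = 5.5833
  S[U,V] = ((-3.25)·(1) + (-0.25)·(1) + (1.75)·(-1) + (1.75)·(-1)) / 3 = -7/3 = -2.3333
  S[U,W] = ((-3.25)·(3.75) + (-0.25)·(-0.25) + (1.75)·(-1.25) + (1.75)·(-2.25)) / 3 = -18.25/3 = -6.0833
  S[V,V] = ((1)·(1) + (1)·(1) + (-1)·(-1) + (-1)·(-1)) / 3 = 4/3 = 1.3333
  S[V,W] = ((1)·(3.75) + (1)·(-0.25) + (-1)·(-1.25) + (-1)·(-2.25)) / 3 = 7/3 = 2.3333
  S[W,W] = ((3.75)·(3.75) + (-0.25)·(-0.25) + (-1.25)·(-1.25) + (-2.25)·(-2.25)) / 3 = 20.75/3 = 6.9167

S is symmetric (S[j,i] = S[i,j]). Assembling:

S = [[5.5833, -2.3333, -6.0833],
 [-2.3333, 1.3333, 2.3333],
 [-6.0833, 2.3333, 6.9167]]


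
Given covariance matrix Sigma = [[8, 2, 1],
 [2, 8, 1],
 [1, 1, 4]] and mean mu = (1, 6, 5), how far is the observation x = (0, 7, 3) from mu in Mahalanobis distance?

Step 1 — centre the observation: (x - mu) = (-1, 1, -2).

Step 2 — invert Sigma (cofactor / det for 3×3, or solve directly):
  Sigma^{-1} = [[0.136, -0.0307, -0.0263],
 [-0.0307, 0.136, -0.0263],
 [-0.0263, -0.0263, 0.2632]].

Step 3 — form the quadratic (x - mu)^T · Sigma^{-1} · (x - mu):
  Sigma^{-1} · (x - mu) = (-0.114, 0.2193, -0.5263).
  (x - mu)^T · [Sigma^{-1} · (x - mu)] = (-1)·(-0.114) + (1)·(0.2193) + (-2)·(-0.5263) = 1.386.

Step 4 — take square root: d = √(1.386) ≈ 1.1773.

d(x, mu) = √(1.386) ≈ 1.1773


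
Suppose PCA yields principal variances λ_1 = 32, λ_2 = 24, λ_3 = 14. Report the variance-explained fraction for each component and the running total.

Step 1 — total variance = trace(Sigma) = Σ λ_i = 32 + 24 + 14 = 70.

Step 2 — fraction explained by component i = λ_i / Σ λ:
  PC1: 32/70 = 0.4571
  PC2: 24/70 = 0.3429
  PC3: 14/70 = 0.2

Step 3 — cumulative fraction after k components = (λ_1 + ... + λ_k) / Σ λ:
  k = 1: 32/70 = 0.4571
  k = 2: (32 + 24)/70 = 56/70 = 0.8
  k = 3: (32 + 24 + 14)/70 = 70/70 = 1

Summary (fraction, with percent):

explained: PC1 0.4571 (45.71%), PC2 0.3429 (34.29%), PC3 0.2 (20%);  cumulative: 0.4571, 0.8, 1


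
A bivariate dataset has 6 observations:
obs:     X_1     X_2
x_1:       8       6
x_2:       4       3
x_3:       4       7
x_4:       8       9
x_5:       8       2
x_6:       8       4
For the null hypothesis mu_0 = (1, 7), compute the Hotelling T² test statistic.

Step 1 — sample mean vector:
  mean(X_1) = (8 + 4 + 4 + 8 + 8 + 8) / 6 = 40/6 = 6.6667
  mean(X_2) = (6 + 3 + 7 + 9 + 2 + 4) / 6 = 31/6 = 5.1667
  x̄ = (6.6667, 5.1667),  deviation x̄ - mu_0 = (6.6667, 5.1667) - (1, 7) = (5.6667, -1.8333).

Step 2 — sample covariance matrix, S[i,j] = (1/(n-1)) · Σ_k (x_{k,i} - mean_i) · (x_{k,j} - mean_j), divisor n-1 = 5:
  S[X_1,X_1] = ((1.3333)·(1.3333) + (-2.6667)·(-2.6667) + (-2.6667)·(-2.6667) + (1.3333)·(1.3333) + (1.3333)·(1.3333) + (1.3333)·(1.3333)) / 5 = 21.3333/5 = 4.2667
  S[X_1,X_2] = ((1.3333)·(0.8333) + (-2.6667)·(-2.1667) + (-2.6667)·(1.8333) + (1.3333)·(3.8333) + (1.3333)·(-3.1667) + (1.3333)·(-1.1667)) / 5 = 1.3333/5 = 0.2667
  S[X_2,X_2] = ((0.8333)·(0.8333) + (-2.1667)·(-2.1667) + (1.8333)·(1.8333) + (3.8333)·(3.8333) + (-3.1667)·(-3.1667) + (-1.1667)·(-1.1667)) / 5 = 34.8333/5 = 6.9667
  S = [[4.2667, 0.2667],
 [0.2667, 6.9667]].

Step 3 — invert S. det(S) = 4.2667·6.9667 - (0.2667)² = 29.6533.
  S^{-1} = (1/det) · [[d, -b], [-b, a]] = [[0.2349, -0.009],
 [-0.009, 0.1439]].

Step 4 — quadratic form (x̄ - mu_0)^T · S^{-1} · (x̄ - mu_0):
  S^{-1} · (x̄ - mu_0) = (1.3478, -0.3147),
  (x̄ - mu_0)^T · [...] = (5.6667)·(1.3478) + (-1.8333)·(-0.3147) = 8.2146.

Step 5 — scale by n: T² = 6 · 8.2146 = 49.2873.

T² ≈ 49.2873


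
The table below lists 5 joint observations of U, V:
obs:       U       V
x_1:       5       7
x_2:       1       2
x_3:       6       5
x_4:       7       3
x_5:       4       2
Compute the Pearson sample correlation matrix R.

Step 1 — column means:
  mean(U) = (5 + 1 + 6 + 7 + 4) / 5 = 23/5 = 4.6
  mean(V) = (7 + 2 + 5 + 3 + 2) / 5 = 19/5 = 3.8

Step 2 — sample variances and covariances s[i,j] = (1/(n-1)) · Σ_k (x_{k,i} - mean_i) · (x_{k,j} - mean_j), with n-1 = 4:
  s[U,U] = ((0.4)·(0.4) + (-3.6)·(-3.6) + (1.4)·(1.4) + (2.4)·(2.4) + (-0.6)·(-0.6)) / 4 = 21.2/4 = 5.3
  s[U,V] = ((0.4)·(3.2) + (-3.6)·(-1.8) + (1.4)·(1.2) + (2.4)·(-0.8) + (-0.6)·(-1.8)) / 4 = 8.6/4 = 2.15
  s[V,V] = ((3.2)·(3.2) + (-1.8)·(-1.8) + (1.2)·(1.2) + (-0.8)·(-0.8) + (-1.8)·(-1.8)) / 4 = 18.8/4 = 4.7
  Sample standard deviations s_i = √(s[i,i]):
  s(U) = √(5.3) = 2.3022
  s(V) = √(4.7) = 2.1679

Step 3 — r_{ij} = s_{ij} / (s_i · s_j):
  r[U,U] = 1 (diagonal).
  r[U,V] = 2.15 / (2.3022 · 2.1679) = 2.15 / 4.991 = 0.4308
  r[V,V] = 1 (diagonal).

R is symmetric with unit diagonal. Assembling:

R = [[1, 0.4308],
 [0.4308, 1]]


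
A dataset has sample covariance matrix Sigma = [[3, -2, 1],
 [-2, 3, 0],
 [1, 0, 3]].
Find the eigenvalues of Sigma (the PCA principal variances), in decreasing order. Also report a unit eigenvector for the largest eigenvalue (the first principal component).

Step 1 — characteristic polynomial p(λ) = det(λI - Sigma) = λ³ - tr·λ² + c_1·λ - det, where tr = trace, c_1 = sum of the principal 2×2 minors, det = det(Sigma):
  tr = 3 + 3 + 3 = 9,
  c_1 = (3·3 - (-2)²) + (3·3 - (1)²) + (3·3 - (0)²) = 5 + 8 + 9 = 22,
  det = 3·(3·3 - (0)²) - (-2)·((-2)·3 - (0)·(1)) + (1)·((-2)·(0) - 3·(1)) = 3·(9) - (-2)·(-6) + (1)·(-3) = 12.
  So p(λ) = λ³ - 9λ² + 22λ - 12.
Step 2 — look for an integer root (rational root theorem: any rational root is an integer divisor of 12). Testing λ = 3:
  p(3) = 27 - 81 + 66 - 12 = 0  ✓
  Dividing out (λ - 3): p(λ) = (λ - 3)(λ² - 6λ + 4).
Step 3 — remaining eigenvalues from the quadratic λ² - 6λ + 4 = 0:
  Δ = 6² - 4·4 = 36 - 16 = 20,  λ = (6 ± √20)/2 = (6 ± 4.4721)/2 ≈ 5.2361 or 0.7639.
  Sorted: λ_1 = 5.2361,  λ_2 = 3,  λ_3 = 0.7639  (check: sum = 9 = tr ✓).

Step 4 — unit eigenvector for λ_1 ≈ 5.2361: v spans the null space of (Sigma - λ_1 I), whose rows are
  r_1 = (-2.2361, -2, 1),  r_2 = (-2, -2.2361, 0),  r_3 = (1, 0, -2.2361).
  v is orthogonal to every row, so take v ∝ r_1 × r_2 = ((-2)·(0) - (1)·(-2.2361), (1)·(-2) - (-2.2361)·(0), (-2.2361)·(-2.2361) - (-2)·(-2)) ≈ (2.2361, -2, 1).
  Let u = (2.2361, -2, 1).
  ||u|| = √((2.2361)² + (-2)² + (1)²) = √(10) ≈ 3.1623,  v_1 = u/||u|| ≈ (0.7071, -0.6325, 0.3162) (||v_1|| = 1).

λ_1 = 5.2361,  λ_2 = 3,  λ_3 = 0.7639;  v_1 ≈ (0.7071, -0.6325, 0.3162)


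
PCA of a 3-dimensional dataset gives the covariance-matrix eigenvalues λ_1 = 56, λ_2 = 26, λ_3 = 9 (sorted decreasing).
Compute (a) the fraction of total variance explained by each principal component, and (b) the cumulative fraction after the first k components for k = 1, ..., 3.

Step 1 — total variance = trace(Sigma) = Σ λ_i = 56 + 26 + 9 = 91.

Step 2 — fraction explained by component i = λ_i / Σ λ:
  PC1: 56/91 = 0.6154
  PC2: 26/91 = 0.2857
  PC3: 9/91 = 0.0989

Step 3 — cumulative fraction after k components = (λ_1 + ... + λ_k) / Σ λ:
  k = 1: 56/91 = 0.6154
  k = 2: (56 + 26)/91 = 82/91 = 0.9011
  k = 3: (56 + 26 + 9)/91 = 91/91 = 1

Summary (fraction, with percent):

explained: PC1 0.6154 (61.54%), PC2 0.2857 (28.57%), PC3 0.0989 (9.89%);  cumulative: 0.6154, 0.9011, 1


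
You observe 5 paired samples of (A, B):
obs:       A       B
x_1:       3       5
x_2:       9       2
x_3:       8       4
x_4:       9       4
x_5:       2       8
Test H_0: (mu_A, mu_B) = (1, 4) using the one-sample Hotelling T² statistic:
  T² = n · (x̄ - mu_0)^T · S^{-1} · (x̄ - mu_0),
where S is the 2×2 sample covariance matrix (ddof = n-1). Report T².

Step 1 — sample mean vector:
  mean(A) = (3 + 9 + 8 + 9 + 2) / 5 = 31/5 = 6.2
  mean(B) = (5 + 2 + 4 + 4 + 8) / 5 = 23/5 = 4.6
  x̄ = (6.2, 4.6),  deviation x̄ - mu_0 = (6.2, 4.6) - (1, 4) = (5.2, 0.6).

Step 2 — sample covariance matrix, S[i,j] = (1/(n-1)) · Σ_k (x_{k,i} - mean_i) · (x_{k,j} - mean_j), divisor n-1 = 4:
  S[A,A] = ((-3.2)·(-3.2) + (2.8)·(2.8) + (1.8)·(1.8) + (2.8)·(2.8) + (-4.2)·(-4.2)) / 4 = 46.8/4 = 11.7
  S[A,B] = ((-3.2)·(0.4) + (2.8)·(-2.6) + (1.8)·(-0.6) + (2.8)·(-0.6) + (-4.2)·(3.4)) / 4 = -25.6/4 = -6.4
  S[B,B] = ((0.4)·(0.4) + (-2.6)·(-2.6) + (-0.6)·(-0.6) + (-0.6)·(-0.6) + (3.4)·(3.4)) / 4 = 19.2/4 = 4.8
  S = [[11.7, -6.4],
 [-6.4, 4.8]].

Step 3 — invert S. det(S) = 11.7·4.8 - (-6.4)² = 15.2.
  S^{-1} = (1/det) · [[d, -b], [-b, a]] = [[0.3158, 0.4211],
 [0.4211, 0.7697]].

Step 4 — quadratic form (x̄ - mu_0)^T · S^{-1} · (x̄ - mu_0):
  S^{-1} · (x̄ - mu_0) = (1.8947, 2.6513),
  (x̄ - mu_0)^T · [...] = (5.2)·(1.8947) + (0.6)·(2.6513) = 11.4434.

Step 5 — scale by n: T² = 5 · 11.4434 = 57.2171.

T² ≈ 57.2171


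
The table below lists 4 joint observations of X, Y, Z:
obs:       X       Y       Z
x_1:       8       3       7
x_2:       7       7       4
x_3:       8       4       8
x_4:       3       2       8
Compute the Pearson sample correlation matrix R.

Step 1 — column means:
  mean(X) = (8 + 7 + 8 + 3) / 4 = 26/4 = 6.5
  mean(Y) = (3 + 7 + 4 + 2) / 4 = 16/4 = 4
  mean(Z) = (7 + 4 + 8 + 8) / 4 = 27/4 = 6.75

Step 2 — sample variances and covariances s[i,j] = (1/(n-1)) · Σ_k (x_{k,i} - mean_i) · (x_{k,j} - mean_j), with n-1 = 3:
  s[X,X] = ((1.5)·(1.5) + (0.5)·(0.5) + (1.5)·(1.5) + (-3.5)·(-3.5)) / 3 = 17/3 = 5.6667
  s[X,Y] = ((1.5)·(-1) + (0.5)·(3) + (1.5)·(0) + (-3.5)·(-2)) / 3 = 7/3 = 2.3333
  s[X,Z] = ((1.5)·(0.25) + (0.5)·(-2.75) + (1.5)·(1.25) + (-3.5)·(1.25)) / 3 = -3.5/3 = -1.1667
  s[Y,Y] = ((-1)·(-1) + (3)·(3) + (0)·(0) + (-2)·(-2)) / 3 = 14/3 = 4.6667
  s[Y,Z] = ((-1)·(0.25) + (3)·(-2.75) + (0)·(1.25) + (-2)·(1.25)) / 3 = -11/3 = -3.6667
  s[Z,Z] = ((0.25)·(0.25) + (-2.75)·(-2.75) + (1.25)·(1.25) + (1.25)·(1.25)) / 3 = 10.75/3 = 3.5833
  Sample standard deviations s_i = √(s[i,i]):
  s(X) = √(5.6667) = 2.3805
  s(Y) = √(4.6667) = 2.1602
  s(Z) = √(3.5833) = 1.893

Step 3 — r_{ij} = s_{ij} / (s_i · s_j):
  r[X,X] = 1 (diagonal).
  r[X,Y] = 2.3333 / (2.3805 · 2.1602) = 2.3333 / 5.1424 = 0.4537
  r[X,Z] = -1.1667 / (2.3805 · 1.893) = -1.1667 / 4.5062 = -0.2589
  r[Y,Y] = 1 (diagonal).
  r[Y,Z] = -3.6667 / (2.1602 · 1.893) = -3.6667 / 4.0893 = -0.8967
  r[Z,Z] = 1 (diagonal).

R is symmetric with unit diagonal. Assembling:

R = [[1, 0.4537, -0.2589],
 [0.4537, 1, -0.8967],
 [-0.2589, -0.8967, 1]]


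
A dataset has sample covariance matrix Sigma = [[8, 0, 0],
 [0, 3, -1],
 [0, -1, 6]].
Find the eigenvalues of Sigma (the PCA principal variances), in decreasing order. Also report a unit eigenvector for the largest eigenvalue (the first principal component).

Step 1 — characteristic polynomial p(λ) = det(λI - Sigma) = λ³ - tr·λ² + c_1·λ - det, where tr = trace, c_1 = sum of the principal 2×2 minors, det = det(Sigma):
  tr = 8 + 3 + 6 = 17,
  c_1 = (8·3 - (0)²) + (8·6 - (0)²) + (3·6 - (-1)²) = 24 + 48 + 17 = 89,
  det = 8·(3·6 - (-1)²) - (0)·((0)·6 - (-1)·(0)) + (0)·((0)·(-1) - 3·(0)) = 8·(17) - (0)·(0) + (0)·(0) = 136.
  So p(λ) = λ³ - 17λ² + 89λ - 136.
Step 2 — look for an integer root (rational root theorem: any rational root is an integer divisor of 136). Testing λ = 8:
  p(8) = 512 - 1088 + 712 - 136 = 0  ✓
  Dividing out (λ - 8): p(λ) = (λ - 8)(λ² - 9λ + 17).
Step 3 — remaining eigenvalues from the quadratic λ² - 9λ + 17 = 0:
  Δ = 9² - 4·17 = 81 - 68 = 13,  λ = (9 ± √13)/2 = (9 ± 3.6056)/2 ≈ 6.3028 or 2.6972.
  Sorted: λ_1 = 8,  λ_2 = 6.3028,  λ_3 = 2.6972  (check: sum = 17 = tr ✓).

Step 4 — unit eigenvector for λ_1 = 8: v spans the null space of (Sigma - λ_1 I), whose rows are
  r_1 = (0, 0, 0),  r_2 = (0, -5, -1),  r_3 = (0, -1, -2).
  v is orthogonal to every row, so take v ∝ r_2 × r_3 = ((-5)·(-2) - (-1)·(-1), (-1)·(0) - (0)·(-2), (0)·(-1) - (-5)·(0)) = (9, 0, 0).
  Rescale (divide by 9): u = (1, 0, 0).
  ||u|| = √((1)² + (0)² + (0)²) = √(1) = 1,  v_1 = u/||u|| ≈ (1, 0, 0) (||v_1|| = 1).

λ_1 = 8,  λ_2 = 6.3028,  λ_3 = 2.6972;  v_1 ≈ (1, 0, 0)


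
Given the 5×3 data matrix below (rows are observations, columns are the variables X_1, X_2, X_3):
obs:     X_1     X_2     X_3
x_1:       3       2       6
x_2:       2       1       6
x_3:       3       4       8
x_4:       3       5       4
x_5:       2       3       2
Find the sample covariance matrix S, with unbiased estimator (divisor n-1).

Step 1 — column means:
  mean(X_1) = (3 + 2 + 3 + 3 + 2) / 5 = 13/5 = 2.6
  mean(X_2) = (2 + 1 + 4 + 5 + 3) / 5 = 15/5 = 3
  mean(X_3) = (6 + 6 + 8 + 4 + 2) / 5 = 26/5 = 5.2

Step 2 — sample covariance S[i,j] = (1/(n-1)) · Σ_k (x_{k,i} - mean_i) · (x_{k,j} - mean_j), with n-1 = 4.
  S[X_1,X_1] = ((0.4)·(0.4) + (-0.6)·(-0.6) + (0.4)·(0.4) + (0.4)·(0.4) + (-0.6)·(-0.6)) / 4 = 1.2/4 = 0.3
  S[X_1,X_2] = ((0.4)·(-1) + (-0.6)·(-2) + (0.4)·(1) + (0.4)·(2) + (-0.6)·(0)) / 4 = 2/4 = 0.5
  S[X_1,X_3] = ((0.4)·(0.8) + (-0.6)·(0.8) + (0.4)·(2.8) + (0.4)·(-1.2) + (-0.6)·(-3.2)) / 4 = 2.4/4 = 0.6
  S[X_2,X_2] = ((-1)·(-1) + (-2)·(-2) + (1)·(1) + (2)·(2) + (0)·(0)) / 4 = 10/4 = 2.5
  S[X_2,X_3] = ((-1)·(0.8) + (-2)·(0.8) + (1)·(2.8) + (2)·(-1.2) + (0)·(-3.2)) / 4 = -2/4 = -0.5
  S[X_3,X_3] = ((0.8)·(0.8) + (0.8)·(0.8) + (2.8)·(2.8) + (-1.2)·(-1.2) + (-3.2)·(-3.2)) / 4 = 20.8/4 = 5.2

S is symmetric (S[j,i] = S[i,j]). Assembling:

S = [[0.3, 0.5, 0.6],
 [0.5, 2.5, -0.5],
 [0.6, -0.5, 5.2]]


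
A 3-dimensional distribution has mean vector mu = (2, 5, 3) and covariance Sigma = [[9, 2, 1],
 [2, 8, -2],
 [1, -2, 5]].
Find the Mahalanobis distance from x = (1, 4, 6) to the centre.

Step 1 — centre the observation: (x - mu) = (-1, -1, 3).

Step 2 — invert Sigma (cofactor / det for 3×3, or solve directly):
  Sigma^{-1} = [[0.125, -0.0417, -0.0417],
 [-0.0417, 0.1528, 0.0694],
 [-0.0417, 0.0694, 0.2361]].

Step 3 — form the quadratic (x - mu)^T · Sigma^{-1} · (x - mu):
  Sigma^{-1} · (x - mu) = (-0.2083, 0.0972, 0.6806).
  (x - mu)^T · [Sigma^{-1} · (x - mu)] = (-1)·(-0.2083) + (-1)·(0.0972) + (3)·(0.6806) = 2.1528.

Step 4 — take square root: d = √(2.1528) ≈ 1.4672.

d(x, mu) = √(2.1528) ≈ 1.4672


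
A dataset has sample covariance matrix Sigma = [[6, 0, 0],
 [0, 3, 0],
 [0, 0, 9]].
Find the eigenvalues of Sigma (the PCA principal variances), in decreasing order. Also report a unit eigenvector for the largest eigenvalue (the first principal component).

Step 1 — characteristic polynomial p(λ) = det(λI - Sigma) = λ³ - tr·λ² + c_1·λ - det, where tr = trace, c_1 = sum of the principal 2×2 minors, det = det(Sigma):
  tr = 6 + 3 + 9 = 18,
  c_1 = (6·3 - (0)²) + (6·9 - (0)²) + (3·9 - (0)²) = 18 + 54 + 27 = 99,
  det = 6·(3·9 - (0)²) - (0)·((0)·9 - (0)·(0)) + (0)·((0)·(0) - 3·(0)) = 6·(27) - (0)·(0) + (0)·(0) = 162.
  So p(λ) = λ³ - 18λ² + 99λ - 162.
Step 2 — look for an integer root (rational root theorem: any rational root is an integer divisor of 162). Testing λ = 3:
  p(3) = 27 - 162 + 297 - 162 = 0  ✓
  Dividing out (λ - 3): p(λ) = (λ - 3)(λ² - 15λ + 54).
Step 3 — remaining eigenvalues from the quadratic λ² - 15λ + 54 = 0:
  Δ = 15² - 4·54 = 225 - 216 = 9,  λ = (15 ± √9)/2 = (15 ± 3)/2 = 9 or 6.
  Sorted: λ_1 = 9,  λ_2 = 6,  λ_3 = 3  (check: sum = 18 = tr ✓).

Step 4 — unit eigenvector for λ_1 = 9: v spans the null space of (Sigma - λ_1 I), whose rows are
  r_1 = (-3, 0, 0),  r_2 = (0, -6, 0),  r_3 = (0, 0, 0).
  v is orthogonal to every row, so take v ∝ r_1 × r_2 = ((0)·(0) - (0)·(-6), (0)·(0) - (-3)·(0), (-3)·(-6) - (0)·(0)) = (0, 0, 18).
  Rescale (divide by 18): u = (0, 0, 1).
  ||u|| = √((0)² + (0)² + (1)²) = √(1) = 1,  v_1 = u/||u|| ≈ (0, 0, 1) (||v_1|| = 1).

λ_1 = 9,  λ_2 = 6,  λ_3 = 3;  v_1 ≈ (0, 0, 1)


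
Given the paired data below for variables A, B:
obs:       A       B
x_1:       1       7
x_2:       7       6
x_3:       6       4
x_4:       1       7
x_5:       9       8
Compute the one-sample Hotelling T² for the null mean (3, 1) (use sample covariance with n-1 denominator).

Step 1 — sample mean vector:
  mean(A) = (1 + 7 + 6 + 1 + 9) / 5 = 24/5 = 4.8
  mean(B) = (7 + 6 + 4 + 7 + 8) / 5 = 32/5 = 6.4
  x̄ = (4.8, 6.4),  deviation x̄ - mu_0 = (4.8, 6.4) - (3, 1) = (1.8, 5.4).

Step 2 — sample covariance matrix, S[i,j] = (1/(n-1)) · Σ_k (x_{k,i} - mean_i) · (x_{k,j} - mean_j), divisor n-1 = 4:
  S[A,A] = ((-3.8)·(-3.8) + (2.2)·(2.2) + (1.2)·(1.2) + (-3.8)·(-3.8) + (4.2)·(4.2)) / 4 = 52.8/4 = 13.2
  S[A,B] = ((-3.8)·(0.6) + (2.2)·(-0.4) + (1.2)·(-2.4) + (-3.8)·(0.6) + (4.2)·(1.6)) / 4 = -1.6/4 = -0.4
  S[B,B] = ((0.6)·(0.6) + (-0.4)·(-0.4) + (-2.4)·(-2.4) + (0.6)·(0.6) + (1.6)·(1.6)) / 4 = 9.2/4 = 2.3
  S = [[13.2, -0.4],
 [-0.4, 2.3]].

Step 3 — invert S. det(S) = 13.2·2.3 - (-0.4)² = 30.2.
  S^{-1} = (1/det) · [[d, -b], [-b, a]] = [[0.0762, 0.0132],
 [0.0132, 0.4371]].

Step 4 — quadratic form (x̄ - mu_0)^T · S^{-1} · (x̄ - mu_0):
  S^{-1} · (x̄ - mu_0) = (0.2086, 2.3841),
  (x̄ - mu_0)^T · [...] = (1.8)·(0.2086) + (5.4)·(2.3841) = 13.2497.

Step 5 — scale by n: T² = 5 · 13.2497 = 66.2483.

T² ≈ 66.2483


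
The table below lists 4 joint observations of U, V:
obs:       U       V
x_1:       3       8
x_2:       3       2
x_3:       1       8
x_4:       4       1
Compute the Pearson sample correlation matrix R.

Step 1 — column means:
  mean(U) = (3 + 3 + 1 + 4) / 4 = 11/4 = 2.75
  mean(V) = (8 + 2 + 8 + 1) / 4 = 19/4 = 4.75

Step 2 — sample variances and covariances s[i,j] = (1/(n-1)) · Σ_k (x_{k,i} - mean_i) · (x_{k,j} - mean_j), with n-1 = 3:
  s[U,U] = ((0.25)·(0.25) + (0.25)·(0.25) + (-1.75)·(-1.75) + (1.25)·(1.25)) / 3 = 4.75/3 = 1.5833
  s[U,V] = ((0.25)·(3.25) + (0.25)·(-2.75) + (-1.75)·(3.25) + (1.25)·(-3.75)) / 3 = -10.25/3 = -3.4167
  s[V,V] = ((3.25)·(3.25) + (-2.75)·(-2.75) + (3.25)·(3.25) + (-3.75)·(-3.75)) / 3 = 42.75/3 = 14.25
  Sample standard deviations s_i = √(s[i,i]):
  s(U) = √(1.5833) = 1.2583
  s(V) = √(14.25) = 3.7749

Step 3 — r_{ij} = s_{ij} / (s_i · s_j):
  r[U,U] = 1 (diagonal).
  r[U,V] = -3.4167 / (1.2583 · 3.7749) = -3.4167 / 4.75 = -0.7193
  r[V,V] = 1 (diagonal).

R is symmetric with unit diagonal. Assembling:

R = [[1, -0.7193],
 [-0.7193, 1]]


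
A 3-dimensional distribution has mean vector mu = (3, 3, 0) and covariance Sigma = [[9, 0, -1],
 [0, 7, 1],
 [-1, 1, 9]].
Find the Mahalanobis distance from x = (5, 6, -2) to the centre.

Step 1 — centre the observation: (x - mu) = (2, 3, -2).

Step 2 — invert Sigma (cofactor / det for 3×3, or solve directly):
  Sigma^{-1} = [[0.1125, -0.0018, 0.0127],
 [-0.0018, 0.1452, -0.0163],
 [0.0127, -0.0163, 0.1143]].

Step 3 — form the quadratic (x - mu)^T · Sigma^{-1} · (x - mu):
  Sigma^{-1} · (x - mu) = (0.1942, 0.4646, -0.2523).
  (x - mu)^T · [Sigma^{-1} · (x - mu)] = (2)·(0.1942) + (3)·(0.4646) + (-2)·(-0.2523) = 2.2868.

Step 4 — take square root: d = √(2.2868) ≈ 1.5122.

d(x, mu) = √(2.2868) ≈ 1.5122


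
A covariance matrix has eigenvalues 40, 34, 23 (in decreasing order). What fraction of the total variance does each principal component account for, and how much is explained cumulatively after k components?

Step 1 — total variance = trace(Sigma) = Σ λ_i = 40 + 34 + 23 = 97.

Step 2 — fraction explained by component i = λ_i / Σ λ:
  PC1: 40/97 = 0.4124
  PC2: 34/97 = 0.3505
  PC3: 23/97 = 0.2371

Step 3 — cumulative fraction after k components = (λ_1 + ... + λ_k) / Σ λ:
  k = 1: 40/97 = 0.4124
  k = 2: (40 + 34)/97 = 74/97 = 0.7629
  k = 3: (40 + 34 + 23)/97 = 97/97 = 1

Summary (fraction, with percent):

explained: PC1 0.4124 (41.24%), PC2 0.3505 (35.05%), PC3 0.2371 (23.71%);  cumulative: 0.4124, 0.7629, 1


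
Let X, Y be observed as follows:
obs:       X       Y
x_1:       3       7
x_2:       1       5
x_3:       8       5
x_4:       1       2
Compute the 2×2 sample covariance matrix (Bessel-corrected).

Step 1 — column means:
  mean(X) = (3 + 1 + 8 + 1) / 4 = 13/4 = 3.25
  mean(Y) = (7 + 5 + 5 + 2) / 4 = 19/4 = 4.75

Step 2 — sample covariance S[i,j] = (1/(n-1)) · Σ_k (x_{k,i} - mean_i) · (x_{k,j} - mean_j), with n-1 = 3.
  S[X,X] = ((-0.25)·(-0.25) + (-2.25)·(-2.25) + (4.75)·(4.75) + (-2.25)·(-2.25)) / 3 = 32.75/3 = 10.9167
  S[X,Y] = ((-0.25)·(2.25) + (-2.25)·(0.25) + (4.75)·(0.25) + (-2.25)·(-2.75)) / 3 = 6.25/3 = 2.0833
  S[Y,Y] = ((2.25)·(2.25) + (0.25)·(0.25) + (0.25)·(0.25) + (-2.75)·(-2.75)) / 3 = 12.75/3 = 4.25

S is symmetric (S[j,i] = S[i,j]). Assembling:

S = [[10.9167, 2.0833],
 [2.0833, 4.25]]


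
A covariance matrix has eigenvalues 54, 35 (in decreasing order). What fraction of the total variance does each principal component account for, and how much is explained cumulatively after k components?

Step 1 — total variance = trace(Sigma) = Σ λ_i = 54 + 35 = 89.

Step 2 — fraction explained by component i = λ_i / Σ λ:
  PC1: 54/89 = 0.6067
  PC2: 35/89 = 0.3933

Step 3 — cumulative fraction after k components = (λ_1 + ... + λ_k) / Σ λ:
  k = 1: 54/89 = 0.6067
  k = 2: (54 + 35)/89 = 89/89 = 1

Summary (fraction, with percent):

explained: PC1 0.6067 (60.67%), PC2 0.3933 (39.33%);  cumulative: 0.6067, 1


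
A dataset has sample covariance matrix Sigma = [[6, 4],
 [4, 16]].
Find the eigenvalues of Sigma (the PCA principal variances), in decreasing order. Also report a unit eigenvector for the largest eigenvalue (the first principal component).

Step 1 — characteristic polynomial of 2×2 Sigma:
  det(Sigma - λI) = λ² - trace · λ + det = 0.
  trace = 6 + 16 = 22, det = 6·16 - (4)² = 80.
Step 2 — discriminant:
  Δ = trace² - 4·det = 484 - 320 = 164.
Step 3 — eigenvalues:
  λ = (trace ± √Δ)/2 = (22 ± 12.8062)/2,
  λ_1 = 17.4031,  λ_2 = 4.5969.

Step 4 — unit eigenvector for λ_1: solve (Sigma - λ_1 I)v = 0. First row:
  (6 - 17.4031)·v_x + (4)·v_y = 0, i.e. (-11.4031)·v_x + (4)·v_y = 0,
  so v ∝ (b, λ_1 - a) = (4, 11.4031) = u.
  ||u|| = √((4)² + (11.4031)²) = √(146.0312) ≈ 12.0843,
  v_1 = u/||u|| ≈ (0.331, 0.9436) (||v_1|| = 1).

λ_1 = 17.4031,  λ_2 = 4.5969;  v_1 ≈ (0.331, 0.9436)


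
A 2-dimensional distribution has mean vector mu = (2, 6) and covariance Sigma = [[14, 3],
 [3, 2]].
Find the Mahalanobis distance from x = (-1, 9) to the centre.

Step 1 — centre the observation: (x - mu) = (-3, 3).

Step 2 — invert Sigma. det(Sigma) = 14·2 - (3)² = 19.
  Sigma^{-1} = (1/det) · [[d, -b], [-b, a]] = [[0.1053, -0.1579],
 [-0.1579, 0.7368]].

Step 3 — form the quadratic (x - mu)^T · Sigma^{-1} · (x - mu):
  Sigma^{-1} · (x - mu) = (-0.7895, 2.6842).
  (x - mu)^T · [Sigma^{-1} · (x - mu)] = (-3)·(-0.7895) + (3)·(2.6842) = 10.4211.

Step 4 — take square root: d = √(10.4211) ≈ 3.2282.

d(x, mu) = √(10.4211) ≈ 3.2282


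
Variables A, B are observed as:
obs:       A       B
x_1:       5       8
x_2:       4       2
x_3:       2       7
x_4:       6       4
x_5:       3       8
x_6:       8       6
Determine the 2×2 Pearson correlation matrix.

Step 1 — column means:
  mean(A) = (5 + 4 + 2 + 6 + 3 + 8) / 6 = 28/6 = 4.6667
  mean(B) = (8 + 2 + 7 + 4 + 8 + 6) / 6 = 35/6 = 5.8333

Step 2 — sample variances and covariances s[i,j] = (1/(n-1)) · Σ_k (x_{k,i} - mean_i) · (x_{k,j} - mean_j), with n-1 = 5:
  s[A,A] = ((0.3333)·(0.3333) + (-0.6667)·(-0.6667) + (-2.6667)·(-2.6667) + (1.3333)·(1.3333) + (-1.6667)·(-1.6667) + (3.3333)·(3.3333)) / 5 = 23.3333/5 = 4.6667
  s[A,B] = ((0.3333)·(2.1667) + (-0.6667)·(-3.8333) + (-2.6667)·(1.1667) + (1.3333)·(-1.8333) + (-1.6667)·(2.1667) + (3.3333)·(0.1667)) / 5 = -5.3333/5 = -1.0667
  s[B,B] = ((2.1667)·(2.1667) + (-3.8333)·(-3.8333) + (1.1667)·(1.1667) + (-1.8333)·(-1.8333) + (2.1667)·(2.1667) + (0.1667)·(0.1667)) / 5 = 28.8333/5 = 5.7667
  Sample standard deviations s_i = √(s[i,i]):
  s(A) = √(4.6667) = 2.1602
  s(B) = √(5.7667) = 2.4014

Step 3 — r_{ij} = s_{ij} / (s_i · s_j):
  r[A,A] = 1 (diagonal).
  r[A,B] = -1.0667 / (2.1602 · 2.4014) = -1.0667 / 5.1876 = -0.2056
  r[B,B] = 1 (diagonal).

R is symmetric with unit diagonal. Assembling:

R = [[1, -0.2056],
 [-0.2056, 1]]


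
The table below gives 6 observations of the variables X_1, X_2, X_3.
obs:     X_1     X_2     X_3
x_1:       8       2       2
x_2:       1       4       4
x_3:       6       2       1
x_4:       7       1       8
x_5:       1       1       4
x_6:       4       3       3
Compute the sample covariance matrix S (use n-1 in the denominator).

Step 1 — column means:
  mean(X_1) = (8 + 1 + 6 + 7 + 1 + 4) / 6 = 27/6 = 4.5
  mean(X_2) = (2 + 4 + 2 + 1 + 1 + 3) / 6 = 13/6 = 2.1667
  mean(X_3) = (2 + 4 + 1 + 8 + 4 + 3) / 6 = 22/6 = 3.6667

Step 2 — sample covariance S[i,j] = (1/(n-1)) · Σ_k (x_{k,i} - mean_i) · (x_{k,j} - mean_j), with n-1 = 5.
  S[X_1,X_1] = ((3.5)·(3.5) + (-3.5)·(-3.5) + (1.5)·(1.5) + (2.5)·(2.5) + (-3.5)·(-3.5) + (-0.5)·(-0.5)) / 5 = 45.5/5 = 9.1
  S[X_1,X_2] = ((3.5)·(-0.1667) + (-3.5)·(1.8333) + (1.5)·(-0.1667) + (2.5)·(-1.1667) + (-3.5)·(-1.1667) + (-0.5)·(0.8333)) / 5 = -6.5/5 = -1.3
  S[X_1,X_3] = ((3.5)·(-1.6667) + (-3.5)·(0.3333) + (1.5)·(-2.6667) + (2.5)·(4.3333) + (-3.5)·(0.3333) + (-0.5)·(-0.6667)) / 5 = -1/5 = -0.2
  S[X_2,X_2] = ((-0.1667)·(-0.1667) + (1.8333)·(1.8333) + (-0.1667)·(-0.1667) + (-1.1667)·(-1.1667) + (-1.1667)·(-1.1667) + (0.8333)·(0.8333)) / 5 = 6.8333/5 = 1.3667
  S[X_2,X_3] = ((-0.1667)·(-1.6667) + (1.8333)·(0.3333) + (-0.1667)·(-2.6667) + (-1.1667)·(4.3333) + (-1.1667)·(0.3333) + (0.8333)·(-0.6667)) / 5 = -4.6667/5 = -0.9333
  S[X_3,X_3] = ((-1.6667)·(-1.6667) + (0.3333)·(0.3333) + (-2.6667)·(-2.6667) + (4.3333)·(4.3333) + (0.3333)·(0.3333) + (-0.6667)·(-0.6667)) / 5 = 29.3333/5 = 5.8667

S is symmetric (S[j,i] = S[i,j]). Assembling:

S = [[9.1, -1.3, -0.2],
 [-1.3, 1.3667, -0.9333],
 [-0.2, -0.9333, 5.8667]]


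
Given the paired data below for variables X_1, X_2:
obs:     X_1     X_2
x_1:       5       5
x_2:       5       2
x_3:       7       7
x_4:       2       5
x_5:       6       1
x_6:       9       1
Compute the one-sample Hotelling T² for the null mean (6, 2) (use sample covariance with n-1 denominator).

Step 1 — sample mean vector:
  mean(X_1) = (5 + 5 + 7 + 2 + 6 + 9) / 6 = 34/6 = 5.6667
  mean(X_2) = (5 + 2 + 7 + 5 + 1 + 1) / 6 = 21/6 = 3.5
  x̄ = (5.6667, 3.5),  deviation x̄ - mu_0 = (5.6667, 3.5) - (6, 2) = (-0.3333, 1.5).

Step 2 — sample covariance matrix, S[i,j] = (1/(n-1)) · Σ_k (x_{k,i} - mean_i) · (x_{k,j} - mean_j), divisor n-1 = 5:
  S[X_1,X_1] = ((-0.6667)·(-0.6667) + (-0.6667)·(-0.6667) + (1.3333)·(1.3333) + (-3.6667)·(-3.6667) + (0.3333)·(0.3333) + (3.3333)·(3.3333)) / 5 = 27.3333/5 = 5.4667
  S[X_1,X_2] = ((-0.6667)·(1.5) + (-0.6667)·(-1.5) + (1.3333)·(3.5) + (-3.6667)·(1.5) + (0.3333)·(-2.5) + (3.3333)·(-2.5)) / 5 = -10/5 = -2
  S[X_2,X_2] = ((1.5)·(1.5) + (-1.5)·(-1.5) + (3.5)·(3.5) + (1.5)·(1.5) + (-2.5)·(-2.5) + (-2.5)·(-2.5)) / 5 = 31.5/5 = 6.3
  S = [[5.4667, -2],
 [-2, 6.3]].

Step 3 — invert S. det(S) = 5.4667·6.3 - (-2)² = 30.44.
  S^{-1} = (1/det) · [[d, -b], [-b, a]] = [[0.207, 0.0657],
 [0.0657, 0.1796]].

Step 4 — quadratic form (x̄ - mu_0)^T · S^{-1} · (x̄ - mu_0):
  S^{-1} · (x̄ - mu_0) = (0.0296, 0.2475),
  (x̄ - mu_0)^T · [...] = (-0.3333)·(0.0296) + (1.5)·(0.2475) = 0.3614.

Step 5 — scale by n: T² = 6 · 0.3614 = 2.1682.

T² ≈ 2.1682
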